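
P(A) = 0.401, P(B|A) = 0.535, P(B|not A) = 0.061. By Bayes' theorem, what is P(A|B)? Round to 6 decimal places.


P(A|B) = P(B|A)*P(A) / P(B), P(B) = P(B|A)*P(A) + P(B|not A)*P(not A)
P(B|A)*P(A) = 0.535 * 0.401 = 0.214535
P(B|not A)*P(not A) = 0.061 * 0.599 = 0.036539
P(B) = 0.214535 + 0.036539 = 0.251074
P(A|B) = 0.214535 / 0.251074 ≈ 0.85446920

0.854469


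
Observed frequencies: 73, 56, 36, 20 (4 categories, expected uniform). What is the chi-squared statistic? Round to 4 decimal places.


chi2 = sum((O-E)^2/E), E = total/4
total = 185, E = 185/4 = 46.25
(73 - 46.25)^2 / 46.25 = 715.5625 / 46.25 = 11449/740 ≈ 15.471622
(56 - 46.25)^2 / 46.25 = 95.0625 / 46.25 = 1521/740 ≈ 2.055405
(36 - 46.25)^2 / 46.25 = 105.0625 / 46.25 = 1681/740 ≈ 2.271622
(20 - 46.25)^2 / 46.25 = 689.0625 / 46.25 = 2205/148 ≈ 14.898649
chi2 = 6419/185 ≈ 34.697297

34.6973


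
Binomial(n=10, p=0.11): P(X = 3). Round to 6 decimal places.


P = C(n,k) * p^k * (1-p)^(n-k)
C(10,3) = 120
p^k = 0.11^3 = 0.001331
(1-p)^(n-k) = 0.89^7 ≈ 0.4423133
P = 120 * 0.001331 * 0.4423133 ≈ 0.070646

0.070646


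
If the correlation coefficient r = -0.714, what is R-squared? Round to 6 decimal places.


R^2 = r^2 = (-0.714)^2 = 0.509796

0.509796


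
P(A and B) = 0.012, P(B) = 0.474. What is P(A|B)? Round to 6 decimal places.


P(A|B) = P(A and B) / P(B) = 0.012 / 0.474 = 2/79 ≈ 0.02531646

0.025316


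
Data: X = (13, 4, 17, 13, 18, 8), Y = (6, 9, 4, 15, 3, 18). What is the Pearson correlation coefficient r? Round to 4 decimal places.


r = sum((xi-xbar)(yi-ybar)) / sqrt(sum((xi-xbar)^2) * sum((yi-ybar)^2))
n = 6, xbar = 73/6 ≈ 12.166667, ybar = 55/6 ≈ 9.166667
Sxy = sum((xi-xbar)(yi-ybar)) = -565/6 ≈ -94.166667
Sxx = sum((xi-xbar)^2) = 857/6 ≈ 142.833333
Syy = sum((yi-ybar)^2) = 1121/6 ≈ 186.833333
sqrt(Sxx*Syy) ≈ 163.358586
r = Sxy / sqrt(Sxx*Syy) = -94.166667 / 163.358586 ≈ -0.576441

-0.5764


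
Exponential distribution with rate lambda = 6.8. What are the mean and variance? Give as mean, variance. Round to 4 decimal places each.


mean = 1/lam, var = 1/lam^2
mean = 1 / 6.8 = 5/34 ≈ 0.147059
lam^2 = 6.8^2 = 46.24
var = 1 / 46.24 = 25/1156 ≈ 0.021626

0.1471, 0.0216


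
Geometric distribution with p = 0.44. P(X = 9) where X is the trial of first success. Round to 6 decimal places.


P = (1-p)^(k-1) * p
(1-p)^(k-1) = 0.56^8 ≈ 0.009671731
P = 0.009671731 * 0.44 ≈ 0.004255562

0.004256


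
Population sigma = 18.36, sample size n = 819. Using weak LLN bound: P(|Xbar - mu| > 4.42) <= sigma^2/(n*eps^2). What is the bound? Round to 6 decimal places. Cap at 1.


bound = min(1, sigma^2/(n*eps^2))
sigma^2 = 18.36^2 = 337.0896
n*eps^2 = 819 * 4.42^2 = 819 * 19.5364 = 16000.3116
sigma^2/(n*eps^2) = 337.0896 / 16000.3116 ≈ 0.02106769

0.021068


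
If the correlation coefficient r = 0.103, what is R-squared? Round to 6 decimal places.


R^2 = r^2 = (0.103)^2 = 0.010609

0.010609


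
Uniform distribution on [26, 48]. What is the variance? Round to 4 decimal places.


Var = (b-a)^2 / 12
(b-a)^2 = (48 - 26)^2 = 484
Var = 484/12 ≈ 40.333333

40.3333


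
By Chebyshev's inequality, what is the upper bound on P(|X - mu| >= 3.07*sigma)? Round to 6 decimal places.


P <= 1/k^2
k^2 = 3.07^2 = 9.4249
1/k^2 = 1 / 9.4249 ≈ 0.10610192

0.106102


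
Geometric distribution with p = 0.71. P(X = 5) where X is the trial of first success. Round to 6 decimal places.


P = (1-p)^(k-1) * p
(1-p)^(k-1) = 0.29^4 = 0.00707281
P = 0.00707281 * 0.71 ≈ 0.005021695

0.005022


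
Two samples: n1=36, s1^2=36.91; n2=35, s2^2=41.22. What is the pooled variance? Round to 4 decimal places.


sp^2 = ((n1-1)*s1^2 + (n2-1)*s2^2)/(n1+n2-2)
(n1-1)*s1^2 = 35 * 36.91 = 1291.85
(n2-1)*s2^2 = 34 * 41.22 = 1401.48
numerator = 1291.85 + 1401.48 = 2693.33
n1+n2-2 = 69
sp^2 = 2693.33 / 69 = 269333/6900 ≈ 39.033768

39.0338


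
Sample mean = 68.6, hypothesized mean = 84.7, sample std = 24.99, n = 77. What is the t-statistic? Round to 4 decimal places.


t = (xbar - mu0) / (s/sqrt(n))
xbar - mu0 = 68.6 - 84.7 = -16.1
sqrt(77) ≈ 8.77496439
s/sqrt(n) = 24.99 / 8.77496439 ≈ 2.84787481
t = -16.1 / 2.84787481 ≈ -5.653338

-5.6533


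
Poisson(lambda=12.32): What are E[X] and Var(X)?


E[X] = Var(X) = lambda = 12.32

12.32, 12.32


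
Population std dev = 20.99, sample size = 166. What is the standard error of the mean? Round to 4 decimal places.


SE = sigma / sqrt(n)
sqrt(166) ≈ 12.884099
SE = 20.99 / 12.884099 ≈ 1.629140

1.6291


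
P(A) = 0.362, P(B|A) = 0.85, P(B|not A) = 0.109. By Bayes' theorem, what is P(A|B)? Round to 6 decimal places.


P(A|B) = P(B|A)*P(A) / P(B), P(B) = P(B|A)*P(A) + P(B|not A)*P(not A)
P(B|A)*P(A) = 0.85 * 0.362 = 0.3077
P(B|not A)*P(not A) = 0.109 * 0.638 = 0.069542
P(B) = 0.3077 + 0.069542 = 0.377242
P(A|B) = 0.3077 / 0.377242 ≈ 0.81565679

0.815657


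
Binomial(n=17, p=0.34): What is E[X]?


E[X] = n*p = 17 * 0.34 = 5.78

5.78


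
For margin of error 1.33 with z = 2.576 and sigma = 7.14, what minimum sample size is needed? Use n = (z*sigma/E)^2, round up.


z*sigma/E = 2.576 * 7.14 / 1.33 = 32844/2375 ≈ 13.829053
(z*sigma/E)^2 ≈ 191.242697
round up: n = 192

192


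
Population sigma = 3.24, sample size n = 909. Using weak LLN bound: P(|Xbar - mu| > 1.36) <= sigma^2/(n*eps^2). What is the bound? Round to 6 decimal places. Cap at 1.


bound = min(1, sigma^2/(n*eps^2))
sigma^2 = 3.24^2 = 10.4976
n*eps^2 = 909 * 1.36^2 = 909 * 1.8496 = 1681.2864
sigma^2/(n*eps^2) = 10.4976 / 1681.2864 ≈ 0.00624379

0.006244


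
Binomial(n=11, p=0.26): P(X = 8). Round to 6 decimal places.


P = C(n,k) * p^k * (1-p)^(n-k)
C(11,8) = 165
p^k = 0.26^8 ≈ 0.00002088271
(1-p)^(n-k) = 0.74^3 = 0.405224
P = 165 * 0.00002088271 * 0.405224 ≈ 0.001396

0.001396


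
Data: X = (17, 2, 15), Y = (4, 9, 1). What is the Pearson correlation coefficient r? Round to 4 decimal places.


r = sum((xi-xbar)(yi-ybar)) / sqrt(sum((xi-xbar)^2) * sum((yi-ybar)^2))
n = 3, xbar = 34/3 ≈ 11.333333, ybar = 14/3 ≈ 4.666667
Sxy = sum((xi-xbar)(yi-ybar)) = -173/3 ≈ -57.666667
Sxx = sum((xi-xbar)^2) = 398/3 ≈ 132.666667
Syy = sum((yi-ybar)^2) = 98/3 ≈ 32.666667
sqrt(Sxx*Syy) ≈ 65.831435
r = Sxy / sqrt(Sxx*Syy) = -57.666667 / 65.831435 ≈ -0.875975

-0.8760


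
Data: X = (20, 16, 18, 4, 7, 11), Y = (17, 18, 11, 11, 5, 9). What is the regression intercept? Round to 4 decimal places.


a = ybar - b*xbar, where b = sum((xi-xbar)(yi-ybar)) / sum((xi-xbar)^2)
n = 6, xbar = 76/6 = 38/3 ≈ 12.666667, ybar = 71/6 ≈ 11.833333
Sxy = sum((xi-xbar)(yi-ybar)) = 314/3 ≈ 104.666667
Sxx = sum((xi-xbar)^2) = 610/3 ≈ 203.333333
b = Sxy / Sxx = 157/305 ≈ 0.514754
a = 11.833333 - 0.514754 * 12.666667 = 3241/610 ≈ 5.313115

5.3131


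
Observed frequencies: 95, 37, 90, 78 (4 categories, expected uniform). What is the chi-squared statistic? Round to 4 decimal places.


chi2 = sum((O-E)^2/E), E = total/4
total = 300, E = 300/4 = 75
(95 - 75)^2 / 75 = 400 / 75 = 16/3 ≈ 5.333333
(37 - 75)^2 / 75 = 1444 / 75 = 1444/75 ≈ 19.253333
(90 - 75)^2 / 75 = 225 / 75 = 3
(78 - 75)^2 / 75 = 9 / 75 = 0.12
chi2 = 2078/75 ≈ 27.706667

27.7067


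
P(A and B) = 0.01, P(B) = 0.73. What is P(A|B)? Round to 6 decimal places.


P(A|B) = P(A and B) / P(B) = 0.01 / 0.73 = 1/73 ≈ 0.01369863

0.013699


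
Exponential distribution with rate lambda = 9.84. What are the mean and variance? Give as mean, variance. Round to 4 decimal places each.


mean = 1/lam, var = 1/lam^2
mean = 1 / 9.84 = 25/246 ≈ 0.101626
lam^2 = 9.84^2 = 96.8256
var = 1 / 96.8256 ≈ 0.010328

0.1016, 0.0103


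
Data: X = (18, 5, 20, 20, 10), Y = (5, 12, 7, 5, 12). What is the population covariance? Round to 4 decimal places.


Cov = (1/n)*sum((xi-xbar)(yi-ybar))
n = 5, xbar = 73/5 = 14.6, ybar = 41/5 = 8.2
sum((xi-xbar)(yi-ybar)) = -88.6
Cov = -88.6 / 5 = -17.72

-17.7200


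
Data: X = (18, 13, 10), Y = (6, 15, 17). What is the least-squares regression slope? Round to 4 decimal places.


b = sum((xi-xbar)(yi-ybar)) / sum((xi-xbar)^2)
n = 3, xbar = 41/3 ≈ 13.666667, ybar = 38/3 ≈ 12.666667
Sxy = sum((xi-xbar)(yi-ybar)) = -139/3 ≈ -46.333333
Sxx = sum((xi-xbar)^2) = 98/3 ≈ 32.666667
b = Sxy / Sxx = -139/98 ≈ -1.418367

-1.4184


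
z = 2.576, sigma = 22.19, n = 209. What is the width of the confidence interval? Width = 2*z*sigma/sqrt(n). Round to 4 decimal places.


width = 2*z*sigma/sqrt(n)
2*z*sigma = 2 * 2.576 * 22.19 = 114.32288
sqrt(209) ≈ 14.456832
width = 114.32288 / 14.456832 ≈ 7.907879

7.9079


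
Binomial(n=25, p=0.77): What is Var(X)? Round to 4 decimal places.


Var = n*p*(1-p) = 25 * 0.77 * 0.23 = 4.4275

4.4275


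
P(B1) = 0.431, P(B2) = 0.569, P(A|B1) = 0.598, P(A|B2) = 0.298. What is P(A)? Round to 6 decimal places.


P(A) = P(A|B1)*P(B1) + P(A|B2)*P(B2)
P(A|B1)*P(B1) = 0.598 * 0.431 = 0.257738
P(A|B2)*P(B2) = 0.298 * 0.569 = 0.169562
P(A) = 0.257738 + 0.169562 = 0.4273

0.427300


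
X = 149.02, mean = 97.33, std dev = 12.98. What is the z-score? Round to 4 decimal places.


z = (X - mu) / sigma
X - mu = 149.02 - 97.33 = 51.69
z = 51.69 / 12.98 = 5169/1298 ≈ 3.982280

3.9823


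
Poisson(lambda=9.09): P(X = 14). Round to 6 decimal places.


P = e^(-lam) * lam^k / k!
e^(-9.09) ≈ 0.0001127881
lam^k = 9.09^14 ≈ 26296283008566.669736
k! = 14! = 87178291200
P = 0.0001127881 * 26296283008566.669736 / 87178291200 ≈ 0.034021

0.034021


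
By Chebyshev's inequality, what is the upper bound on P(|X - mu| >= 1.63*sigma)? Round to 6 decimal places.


P <= 1/k^2
k^2 = 1.63^2 = 2.6569
1/k^2 = 1 / 2.6569 ≈ 0.37637849

0.376378


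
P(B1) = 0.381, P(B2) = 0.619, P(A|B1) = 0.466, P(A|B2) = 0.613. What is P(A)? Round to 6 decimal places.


P(A) = P(A|B1)*P(B1) + P(A|B2)*P(B2)
P(A|B1)*P(B1) = 0.466 * 0.381 = 0.177546
P(A|B2)*P(B2) = 0.613 * 0.619 = 0.379447
P(A) = 0.177546 + 0.379447 = 0.556993

0.556993


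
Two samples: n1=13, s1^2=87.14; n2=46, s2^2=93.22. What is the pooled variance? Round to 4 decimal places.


sp^2 = ((n1-1)*s1^2 + (n2-1)*s2^2)/(n1+n2-2)
(n1-1)*s1^2 = 12 * 87.14 = 1045.68
(n2-1)*s2^2 = 45 * 93.22 = 4194.9
numerator = 1045.68 + 4194.9 = 5240.58
n1+n2-2 = 57
sp^2 = 5240.58 / 57 = 91.94

91.9400


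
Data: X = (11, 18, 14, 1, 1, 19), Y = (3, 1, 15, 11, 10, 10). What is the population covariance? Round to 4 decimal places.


Cov = (1/n)*sum((xi-xbar)(yi-ybar))
n = 6, xbar = 64/6 = 32/3 ≈ 10.666667, ybar = 50/6 = 25/3 ≈ 8.333333
sum((xi-xbar)(yi-ybar)) = -184/3 ≈ -61.333333
Cov = -61.333333 / 6 = -92/9 ≈ -10.222222

-10.2222


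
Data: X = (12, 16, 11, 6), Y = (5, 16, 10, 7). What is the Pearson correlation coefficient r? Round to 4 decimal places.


r = sum((xi-xbar)(yi-ybar)) / sqrt(sum((xi-xbar)^2) * sum((yi-ybar)^2))
n = 4, xbar = 45/4 = 11.25, ybar = 38/4 = 9.5
Sxy = sum((xi-xbar)(yi-ybar)) = 40.5
Sxx = sum((xi-xbar)^2) = 50.75
Syy = sum((yi-ybar)^2) = 69
sqrt(Sxx*Syy) ≈ 59.175586
r = Sxy / sqrt(Sxx*Syy) = 40.5 / 59.175586 ≈ 0.684404

0.6844


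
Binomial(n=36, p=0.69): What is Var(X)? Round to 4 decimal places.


Var = n*p*(1-p) = 36 * 0.69 * 0.31 = 7.7004

7.7004


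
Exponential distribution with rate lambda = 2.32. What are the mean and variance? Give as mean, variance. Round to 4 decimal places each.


mean = 1/lam, var = 1/lam^2
mean = 1 / 2.32 = 25/58 ≈ 0.431034
lam^2 = 2.32^2 = 5.3824
var = 1 / 5.3824 = 625/3364 ≈ 0.185791

0.4310, 0.1858


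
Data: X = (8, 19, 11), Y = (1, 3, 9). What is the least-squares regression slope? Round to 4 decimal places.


b = sum((xi-xbar)(yi-ybar)) / sum((xi-xbar)^2)
n = 3, xbar = 38/3 ≈ 12.666667, ybar = 13/3 ≈ 4.333333
Sxy = sum((xi-xbar)(yi-ybar)) = -2/3 ≈ -0.666667
Sxx = sum((xi-xbar)^2) = 194/3 ≈ 64.666667
b = Sxy / Sxx = -1/97 ≈ -0.010309

-0.0103


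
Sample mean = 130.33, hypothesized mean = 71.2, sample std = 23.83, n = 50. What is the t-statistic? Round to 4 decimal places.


t = (xbar - mu0) / (s/sqrt(n))
xbar - mu0 = 130.33 - 71.2 = 59.13
sqrt(50) ≈ 7.07106781
s/sqrt(n) = 23.83 / 7.07106781 ≈ 3.37007092
t = 59.13 / 3.37007092 ≈ 17.545625

17.5456


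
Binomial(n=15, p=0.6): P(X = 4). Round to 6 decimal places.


P = C(n,k) * p^k * (1-p)^(n-k)
C(15,4) = 1365
p^k = 0.6^4 = 0.1296
(1-p)^(n-k) = 0.4^11 = 0.00004194304
P = 1365 * 0.1296 * 0.00004194304 ≈ 0.007420

0.007420


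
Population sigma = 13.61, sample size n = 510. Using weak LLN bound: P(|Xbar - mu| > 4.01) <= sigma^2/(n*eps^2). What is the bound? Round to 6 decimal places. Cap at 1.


bound = min(1, sigma^2/(n*eps^2))
sigma^2 = 13.61^2 = 185.2321
n*eps^2 = 510 * 4.01^2 = 510 * 16.0801 = 8200.851
sigma^2/(n*eps^2) = 185.2321 / 8200.851 ≈ 0.02258694

0.022587


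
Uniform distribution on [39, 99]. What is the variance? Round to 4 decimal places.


Var = (b-a)^2 / 12
(b-a)^2 = (99 - 39)^2 = 3600
Var = 3600/12 = 300

300.0000


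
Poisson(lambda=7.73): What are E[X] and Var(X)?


E[X] = Var(X) = lambda = 7.73

7.73, 7.73


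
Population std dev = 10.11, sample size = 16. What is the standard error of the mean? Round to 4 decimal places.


SE = sigma / sqrt(n)
sqrt(16) = 4
SE = 10.11 / 4 = 2.5275

2.5275


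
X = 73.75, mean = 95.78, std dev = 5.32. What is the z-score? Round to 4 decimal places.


z = (X - mu) / sigma
X - mu = 73.75 - 95.78 = -22.03
z = -22.03 / 5.32 = -2203/532 ≈ -4.140977

-4.1410


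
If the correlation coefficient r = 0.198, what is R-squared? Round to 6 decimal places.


R^2 = r^2 = (0.198)^2 = 0.039204

0.039204


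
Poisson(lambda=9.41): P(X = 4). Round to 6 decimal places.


P = e^(-lam) * lam^k / k!
e^(-9.41) ≈ 0.00008190095
lam^k = 9.41^4 ≈ 7840.766014
k! = 4! = 24
P = 0.00008190095 * 7840.766014 / 24 ≈ 0.026757

0.026757


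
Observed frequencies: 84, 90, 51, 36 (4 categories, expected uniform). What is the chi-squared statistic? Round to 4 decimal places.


chi2 = sum((O-E)^2/E), E = total/4
total = 261, E = 261/4 = 65.25
(84 - 65.25)^2 / 65.25 = 351.5625 / 65.25 = 625/116 ≈ 5.387931
(90 - 65.25)^2 / 65.25 = 612.5625 / 65.25 = 1089/116 ≈ 9.387931
(51 - 65.25)^2 / 65.25 = 203.0625 / 65.25 = 361/116 ≈ 3.112069
(36 - 65.25)^2 / 65.25 = 855.5625 / 65.25 = 1521/116 ≈ 13.112069
chi2 = 31

31.0000


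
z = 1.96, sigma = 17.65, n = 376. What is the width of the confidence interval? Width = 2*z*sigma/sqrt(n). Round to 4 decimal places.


width = 2*z*sigma/sqrt(n)
2*z*sigma = 2 * 1.96 * 17.65 = 69.188
sqrt(376) ≈ 19.390719
width = 69.188 / 19.390719 ≈ 3.568099

3.5681


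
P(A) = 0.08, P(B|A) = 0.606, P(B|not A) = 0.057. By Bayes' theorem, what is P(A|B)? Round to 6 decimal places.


P(A|B) = P(B|A)*P(A) / P(B), P(B) = P(B|A)*P(A) + P(B|not A)*P(not A)
P(B|A)*P(A) = 0.606 * 0.08 = 0.04848
P(B|not A)*P(not A) = 0.057 * 0.92 = 0.05244
P(B) = 0.04848 + 0.05244 = 0.10092
P(A|B) = 0.04848 / 0.10092 = 404/841 ≈ 0.48038050

0.480380


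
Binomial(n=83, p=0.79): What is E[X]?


E[X] = n*p = 83 * 0.79 = 65.57

65.57


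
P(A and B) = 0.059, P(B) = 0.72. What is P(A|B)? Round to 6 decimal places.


P(A|B) = P(A and B) / P(B) = 0.059 / 0.72 = 59/720 ≈ 0.08194444

0.081944


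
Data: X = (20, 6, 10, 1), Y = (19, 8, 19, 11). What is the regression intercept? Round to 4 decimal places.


a = ybar - b*xbar, where b = sum((xi-xbar)(yi-ybar)) / sum((xi-xbar)^2)
n = 4, xbar = 37/4 = 9.25, ybar = 57/4 = 14.25
Sxy = sum((xi-xbar)(yi-ybar)) = 101.75
Sxx = sum((xi-xbar)^2) = 194.75
b = Sxy / Sxx = 407/779 ≈ 0.522465
a = 14.25 - 0.522465 * 9.25 = 7336/779 ≈ 9.417202

9.4172


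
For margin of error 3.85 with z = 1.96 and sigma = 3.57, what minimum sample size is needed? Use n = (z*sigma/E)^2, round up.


z*sigma/E = 1.96 * 3.57 / 3.85 = 2499/1375 ≈ 1.817455
(z*sigma/E)^2 ≈ 3.303141
round up: n = 4

4


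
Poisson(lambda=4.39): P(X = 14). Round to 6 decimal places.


P = e^(-lam) * lam^k / k!
e^(-4.39) ≈ 0.01240073
lam^k = 4.39^14 ≈ 987423100.917891
k! = 14! = 87178291200
P = 0.01240073 * 987423100.917891 / 87178291200 ≈ 0.000140

0.000140


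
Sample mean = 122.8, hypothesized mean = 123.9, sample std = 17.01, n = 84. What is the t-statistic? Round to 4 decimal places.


t = (xbar - mu0) / (s/sqrt(n))
xbar - mu0 = 122.8 - 123.9 = -1.1
sqrt(84) ≈ 9.16515139
s/sqrt(n) = 17.01 / 9.16515139 ≈ 1.85594316
t = -1.1 / 1.85594316 ≈ -0.592691

-0.5927


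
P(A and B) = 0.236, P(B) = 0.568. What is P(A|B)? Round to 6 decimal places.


P(A|B) = P(A and B) / P(B) = 0.236 / 0.568 = 59/142 ≈ 0.41549296

0.415493


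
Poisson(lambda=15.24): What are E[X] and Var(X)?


E[X] = Var(X) = lambda = 15.24

15.24, 15.24


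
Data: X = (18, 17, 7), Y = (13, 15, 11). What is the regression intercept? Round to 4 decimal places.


a = ybar - b*xbar, where b = sum((xi-xbar)(yi-ybar)) / sum((xi-xbar)^2)
n = 3, xbar = 42/3 = 14, ybar = 39/3 = 13
Sxy = sum((xi-xbar)(yi-ybar)) = 20
Sxx = sum((xi-xbar)^2) = 74
b = Sxy / Sxx = 10/37 ≈ 0.270270
a = 13 - 0.270270 * 14 = 341/37 ≈ 9.216216

9.2162


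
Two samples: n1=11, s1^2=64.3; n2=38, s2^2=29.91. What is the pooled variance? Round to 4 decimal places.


sp^2 = ((n1-1)*s1^2 + (n2-1)*s2^2)/(n1+n2-2)
(n1-1)*s1^2 = 10 * 64.3 = 643
(n2-1)*s2^2 = 37 * 29.91 = 1106.67
numerator = 643 + 1106.67 = 1749.67
n1+n2-2 = 47
sp^2 = 1749.67 / 47 = 174967/4700 ≈ 37.227021

37.2270


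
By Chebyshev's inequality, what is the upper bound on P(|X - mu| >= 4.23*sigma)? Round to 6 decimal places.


P <= 1/k^2
k^2 = 4.23^2 = 17.8929
1/k^2 = 1 / 17.8929 ≈ 0.05588809

0.055888


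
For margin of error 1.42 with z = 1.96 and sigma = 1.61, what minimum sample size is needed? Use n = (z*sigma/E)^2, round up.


z*sigma/E = 1.96 * 1.61 / 1.42 = 7889/3550 ≈ 2.222254
(z*sigma/E)^2 ≈ 4.938411
round up: n = 5

5


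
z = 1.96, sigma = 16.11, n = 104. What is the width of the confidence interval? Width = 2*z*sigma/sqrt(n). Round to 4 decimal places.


width = 2*z*sigma/sqrt(n)
2*z*sigma = 2 * 1.96 * 16.11 = 63.1512
sqrt(104) ≈ 10.198039
width = 63.1512 / 10.198039 ≈ 6.192485

6.1925


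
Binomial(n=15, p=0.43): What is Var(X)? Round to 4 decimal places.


Var = n*p*(1-p) = 15 * 0.43 * 0.57 = 3.6765

3.6765


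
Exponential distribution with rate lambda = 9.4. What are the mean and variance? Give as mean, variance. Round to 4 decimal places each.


mean = 1/lam, var = 1/lam^2
mean = 1 / 9.4 = 5/47 ≈ 0.106383
lam^2 = 9.4^2 = 88.36
var = 1 / 88.36 = 25/2209 ≈ 0.011317

0.1064, 0.0113


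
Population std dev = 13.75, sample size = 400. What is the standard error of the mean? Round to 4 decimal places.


SE = sigma / sqrt(n)
sqrt(400) = 20
SE = 13.75 / 20 = 0.6875

0.6875


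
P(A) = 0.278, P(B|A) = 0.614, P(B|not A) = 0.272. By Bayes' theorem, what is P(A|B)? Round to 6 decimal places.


P(A|B) = P(B|A)*P(A) / P(B), P(B) = P(B|A)*P(A) + P(B|not A)*P(not A)
P(B|A)*P(A) = 0.614 * 0.278 = 0.170692
P(B|not A)*P(not A) = 0.272 * 0.722 = 0.196384
P(B) = 0.170692 + 0.196384 = 0.367076
P(A|B) = 0.170692 / 0.367076 ≈ 0.46500452

0.465005


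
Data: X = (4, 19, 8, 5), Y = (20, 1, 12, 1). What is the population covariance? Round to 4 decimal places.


Cov = (1/n)*sum((xi-xbar)(yi-ybar))
n = 4, xbar = 36/4 = 9, ybar = 34/4 = 8.5
sum((xi-xbar)(yi-ybar)) = -106
Cov = -106 / 4 = -26.5

-26.5000


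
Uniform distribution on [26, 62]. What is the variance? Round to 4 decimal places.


Var = (b-a)^2 / 12
(b-a)^2 = (62 - 26)^2 = 1296
Var = 1296/12 = 108

108.0000


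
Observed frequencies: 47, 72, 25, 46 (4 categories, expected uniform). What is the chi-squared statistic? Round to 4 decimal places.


chi2 = sum((O-E)^2/E), E = total/4
total = 190, E = 190/4 = 47.5
(47 - 47.5)^2 / 47.5 = 0.25 / 47.5 = 1/190 ≈ 0.005263
(72 - 47.5)^2 / 47.5 = 600.25 / 47.5 = 2401/190 ≈ 12.636842
(25 - 47.5)^2 / 47.5 = 506.25 / 47.5 = 405/38 ≈ 10.657895
(46 - 47.5)^2 / 47.5 = 2.25 / 47.5 = 9/190 ≈ 0.047368
chi2 = 2218/95 ≈ 23.347368

23.3474


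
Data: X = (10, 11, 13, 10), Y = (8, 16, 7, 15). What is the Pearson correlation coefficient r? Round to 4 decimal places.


r = sum((xi-xbar)(yi-ybar)) / sqrt(sum((xi-xbar)^2) * sum((yi-ybar)^2))
n = 4, xbar = 44/4 = 11, ybar = 46/4 = 11.5
Sxy = sum((xi-xbar)(yi-ybar)) = -9
Sxx = sum((xi-xbar)^2) = 6
Syy = sum((yi-ybar)^2) = 65
sqrt(Sxx*Syy) ≈ 19.748418
r = Sxy / sqrt(Sxx*Syy) = -9 / 19.748418 ≈ -0.455733

-0.4557


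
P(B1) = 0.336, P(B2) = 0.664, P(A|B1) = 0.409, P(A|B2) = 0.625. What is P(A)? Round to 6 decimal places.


P(A) = P(A|B1)*P(B1) + P(A|B2)*P(B2)
P(A|B1)*P(B1) = 0.409 * 0.336 = 0.137424
P(A|B2)*P(B2) = 0.625 * 0.664 = 0.415
P(A) = 0.137424 + 0.415 = 0.552424

0.552424


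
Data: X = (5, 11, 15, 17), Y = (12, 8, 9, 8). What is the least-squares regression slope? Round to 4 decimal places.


b = sum((xi-xbar)(yi-ybar)) / sum((xi-xbar)^2)
n = 4, xbar = 48/4 = 12, ybar = 37/4 = 9.25
Sxy = sum((xi-xbar)(yi-ybar)) = -25
Sxx = sum((xi-xbar)^2) = 84
b = Sxy / Sxx = -25/84 ≈ -0.297619

-0.2976


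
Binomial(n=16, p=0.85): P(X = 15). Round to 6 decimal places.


P = C(n,k) * p^k * (1-p)^(n-k)
C(16,15) = 16
p^k = 0.85^15 ≈ 0.08735422
(1-p)^(n-k) = 0.15^1 = 0.15
P = 16 * 0.08735422 * 0.15 ≈ 0.209650

0.209650


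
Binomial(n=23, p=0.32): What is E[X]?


E[X] = n*p = 23 * 0.32 = 7.36

7.36


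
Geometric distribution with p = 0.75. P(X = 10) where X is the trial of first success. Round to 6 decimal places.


P = (1-p)^(k-1) * p
(1-p)^(k-1) = 0.25^9 ≈ 0.000003814697
P = 0.000003814697 * 0.75 ≈ 0.000002861023

0.000003


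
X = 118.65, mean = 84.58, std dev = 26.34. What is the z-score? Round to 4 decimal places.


z = (X - mu) / sigma
X - mu = 118.65 - 84.58 = 34.07
z = 34.07 / 26.34 = 3407/2634 ≈ 1.293470

1.2935


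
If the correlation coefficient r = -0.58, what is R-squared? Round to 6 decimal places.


R^2 = r^2 = (-0.58)^2 = 0.3364

0.336400


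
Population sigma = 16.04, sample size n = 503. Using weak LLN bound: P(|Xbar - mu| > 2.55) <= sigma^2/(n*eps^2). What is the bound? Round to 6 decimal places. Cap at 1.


bound = min(1, sigma^2/(n*eps^2))
sigma^2 = 16.04^2 = 257.2816
n*eps^2 = 503 * 2.55^2 = 503 * 6.5025 = 3270.7575
sigma^2/(n*eps^2) = 257.2816 / 3270.7575 ≈ 0.07866117

0.078661


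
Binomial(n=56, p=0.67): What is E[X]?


E[X] = n*p = 56 * 0.67 = 37.52

37.52


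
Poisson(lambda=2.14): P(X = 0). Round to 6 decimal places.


P = e^(-lam) * lam^k / k!
e^(-2.14) ≈ 0.1176548
lam^k = 2.14^0 = 1
k! = 0! = 1
P = 0.1176548 * 1 / 1 ≈ 0.117655

0.117655


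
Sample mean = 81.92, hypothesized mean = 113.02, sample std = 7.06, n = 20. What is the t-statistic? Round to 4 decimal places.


t = (xbar - mu0) / (s/sqrt(n))
xbar - mu0 = 81.92 - 113.02 = -31.1
sqrt(20) ≈ 4.47213595
s/sqrt(n) = 7.06 / 4.47213595 ≈ 1.57866399
t = -31.1 / 1.57866399 ≈ -19.700202

-19.7002


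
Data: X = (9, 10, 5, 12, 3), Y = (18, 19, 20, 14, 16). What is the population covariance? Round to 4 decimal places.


Cov = (1/n)*sum((xi-xbar)(yi-ybar))
n = 5, xbar = 39/5 = 7.8, ybar = 87/5 = 17.4
sum((xi-xbar)(yi-ybar)) = -10.6
Cov = -10.6 / 5 = -2.12

-2.1200


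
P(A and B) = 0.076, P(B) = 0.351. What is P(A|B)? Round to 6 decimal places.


P(A|B) = P(A and B) / P(B) = 0.076 / 0.351 = 76/351 ≈ 0.21652422

0.216524


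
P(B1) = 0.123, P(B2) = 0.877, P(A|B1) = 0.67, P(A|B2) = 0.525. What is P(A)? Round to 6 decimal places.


P(A) = P(A|B1)*P(B1) + P(A|B2)*P(B2)
P(A|B1)*P(B1) = 0.67 * 0.123 = 0.08241
P(A|B2)*P(B2) = 0.525 * 0.877 = 0.460425
P(A) = 0.08241 + 0.460425 = 0.542835

0.542835


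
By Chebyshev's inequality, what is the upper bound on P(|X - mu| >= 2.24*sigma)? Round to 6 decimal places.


P <= 1/k^2
k^2 = 2.24^2 = 5.0176
1/k^2 = 1 / 5.0176 = 625/3136 ≈ 0.19929847

0.199298


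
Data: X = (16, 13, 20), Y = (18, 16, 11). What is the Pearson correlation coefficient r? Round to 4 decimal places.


r = sum((xi-xbar)(yi-ybar)) / sqrt(sum((xi-xbar)^2) * sum((yi-ybar)^2))
n = 3, xbar = 49/3 ≈ 16.333333, ybar = 45/3 = 15
Sxy = sum((xi-xbar)(yi-ybar)) = -19
Sxx = sum((xi-xbar)^2) = 74/3 ≈ 24.666667
Syy = sum((yi-ybar)^2) = 26
sqrt(Sxx*Syy) ≈ 25.324560
r = Sxy / sqrt(Sxx*Syy) = -19 / 25.324560 ≈ -0.750260

-0.7503


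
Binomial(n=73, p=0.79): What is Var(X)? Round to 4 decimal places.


Var = n*p*(1-p) = 73 * 0.79 * 0.21 = 12.1107

12.1107


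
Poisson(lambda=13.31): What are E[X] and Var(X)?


E[X] = Var(X) = lambda = 13.31

13.31, 13.31


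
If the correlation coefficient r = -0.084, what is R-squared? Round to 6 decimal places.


R^2 = r^2 = (-0.084)^2 = 0.007056

0.007056


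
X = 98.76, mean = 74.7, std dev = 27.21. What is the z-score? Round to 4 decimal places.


z = (X - mu) / sigma
X - mu = 98.76 - 74.7 = 24.06
z = 24.06 / 27.21 = 802/907 ≈ 0.884234

0.8842


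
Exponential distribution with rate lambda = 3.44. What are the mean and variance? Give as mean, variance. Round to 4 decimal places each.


mean = 1/lam, var = 1/lam^2
mean = 1 / 3.44 = 25/86 ≈ 0.290698
lam^2 = 3.44^2 = 11.8336
var = 1 / 11.8336 = 625/7396 ≈ 0.084505

0.2907, 0.0845


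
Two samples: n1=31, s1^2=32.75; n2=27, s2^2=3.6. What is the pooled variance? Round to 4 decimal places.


sp^2 = ((n1-1)*s1^2 + (n2-1)*s2^2)/(n1+n2-2)
(n1-1)*s1^2 = 30 * 32.75 = 982.5
(n2-1)*s2^2 = 26 * 3.6 = 93.6
numerator = 982.5 + 93.6 = 1076.1
n1+n2-2 = 56
sp^2 = 1076.1 / 56 = 10761/560 ≈ 19.216071

19.2161


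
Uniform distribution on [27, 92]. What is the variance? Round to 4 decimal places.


Var = (b-a)^2 / 12
(b-a)^2 = (92 - 27)^2 = 4225
Var = 4225/12 ≈ 352.083333

352.0833


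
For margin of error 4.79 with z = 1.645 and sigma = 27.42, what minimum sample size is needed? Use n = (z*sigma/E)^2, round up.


z*sigma/E = 1.645 * 27.42 / 4.79 ≈ 9.416681
(z*sigma/E)^2 ≈ 88.673873
round up: n = 89

89


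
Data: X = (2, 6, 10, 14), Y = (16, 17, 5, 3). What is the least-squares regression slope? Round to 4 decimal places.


b = sum((xi-xbar)(yi-ybar)) / sum((xi-xbar)^2)
n = 4, xbar = 32/4 = 8, ybar = 41/4 = 10.25
Sxy = sum((xi-xbar)(yi-ybar)) = -102
Sxx = sum((xi-xbar)^2) = 80
b = Sxy / Sxx = -1.275

-1.2750


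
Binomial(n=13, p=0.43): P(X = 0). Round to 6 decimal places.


P = C(n,k) * p^k * (1-p)^(n-k)
C(13,0) = 1
p^k = 0.43^0 = 1
(1-p)^(n-k) = 0.57^13 ≈ 0.0006704604
P = 1 * 1 * 0.0006704604 ≈ 0.000670

0.000670


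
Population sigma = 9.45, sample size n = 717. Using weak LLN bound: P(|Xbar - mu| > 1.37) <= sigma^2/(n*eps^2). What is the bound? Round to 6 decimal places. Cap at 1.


bound = min(1, sigma^2/(n*eps^2))
sigma^2 = 9.45^2 = 89.3025
n*eps^2 = 717 * 1.37^2 = 717 * 1.8769 = 1345.7373
sigma^2/(n*eps^2) = 89.3025 / 1345.7373 ≈ 0.06635953

0.066360


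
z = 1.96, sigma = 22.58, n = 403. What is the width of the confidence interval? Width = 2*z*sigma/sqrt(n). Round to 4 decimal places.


width = 2*z*sigma/sqrt(n)
2*z*sigma = 2 * 1.96 * 22.58 = 88.5136
sqrt(403) ≈ 20.074860
width = 88.5136 / 20.074860 ≈ 4.409176

4.4092


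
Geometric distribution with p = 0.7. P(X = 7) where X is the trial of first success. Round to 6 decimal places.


P = (1-p)^(k-1) * p
(1-p)^(k-1) = 0.3^6 = 0.000729
P = 0.000729 * 0.7 = 0.0005103

0.000510


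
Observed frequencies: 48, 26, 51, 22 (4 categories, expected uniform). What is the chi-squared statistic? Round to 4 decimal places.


chi2 = sum((O-E)^2/E), E = total/4
total = 147, E = 147/4 = 36.75
(48 - 36.75)^2 / 36.75 = 126.5625 / 36.75 = 675/196 ≈ 3.443878
(26 - 36.75)^2 / 36.75 = 115.5625 / 36.75 = 1849/588 ≈ 3.144558
(51 - 36.75)^2 / 36.75 = 203.0625 / 36.75 = 1083/196 ≈ 5.525510
(22 - 36.75)^2 / 36.75 = 217.5625 / 36.75 = 3481/588 ≈ 5.920068
chi2 = 2651/147 ≈ 18.034014

18.0340


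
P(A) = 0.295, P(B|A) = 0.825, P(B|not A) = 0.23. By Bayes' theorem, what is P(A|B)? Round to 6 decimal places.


P(A|B) = P(B|A)*P(A) / P(B), P(B) = P(B|A)*P(A) + P(B|not A)*P(not A)
P(B|A)*P(A) = 0.825 * 0.295 = 0.243375
P(B|not A)*P(not A) = 0.23 * 0.705 = 0.16215
P(B) = 0.243375 + 0.16215 = 0.405525
P(A|B) = 0.243375 / 0.405525 = 3245/5407 ≈ 0.60014796

0.600148


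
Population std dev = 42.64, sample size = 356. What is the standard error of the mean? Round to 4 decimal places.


SE = sigma / sqrt(n)
sqrt(356) ≈ 18.867962
SE = 42.64 / 18.867962 ≈ 2.259915

2.2599


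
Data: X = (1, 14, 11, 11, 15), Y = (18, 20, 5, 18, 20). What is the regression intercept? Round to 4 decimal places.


a = ybar - b*xbar, where b = sum((xi-xbar)(yi-ybar)) / sum((xi-xbar)^2)
n = 5, xbar = 52/5 = 10.4, ybar = 81/5 = 16.2
Sxy = sum((xi-xbar)(yi-ybar)) = 8.6
Sxx = sum((xi-xbar)^2) = 123.2
b = Sxy / Sxx = 43/616 ≈ 0.069805
a = 16.2 - 0.069805 * 10.4 = 2383/154 ≈ 15.474026

15.4740


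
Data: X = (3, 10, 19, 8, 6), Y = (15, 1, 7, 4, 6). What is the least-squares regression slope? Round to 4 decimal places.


b = sum((xi-xbar)(yi-ybar)) / sum((xi-xbar)^2)
n = 5, xbar = 46/5 = 9.2, ybar = 33/5 = 6.6
Sxy = sum((xi-xbar)(yi-ybar)) = -47.6
Sxx = sum((xi-xbar)^2) = 146.8
b = Sxy / Sxx = -119/367 ≈ -0.324251

-0.3243


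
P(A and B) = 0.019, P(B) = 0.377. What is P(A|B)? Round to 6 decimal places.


P(A|B) = P(A and B) / P(B) = 0.019 / 0.377 = 19/377 ≈ 0.05039788

0.050398


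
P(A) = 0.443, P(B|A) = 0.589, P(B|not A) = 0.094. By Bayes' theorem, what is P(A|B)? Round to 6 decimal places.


P(A|B) = P(B|A)*P(A) / P(B), P(B) = P(B|A)*P(A) + P(B|not A)*P(not A)
P(B|A)*P(A) = 0.589 * 0.443 = 0.260927
P(B|not A)*P(not A) = 0.094 * 0.557 = 0.052358
P(B) = 0.260927 + 0.052358 = 0.313285
P(A|B) = 0.260927 / 0.313285 ≈ 0.83287422

0.832874


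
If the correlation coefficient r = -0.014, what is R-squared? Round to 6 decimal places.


R^2 = r^2 = (-0.014)^2 = 0.000196

0.000196


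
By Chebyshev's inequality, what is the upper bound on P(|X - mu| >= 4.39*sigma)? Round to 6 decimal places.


P <= 1/k^2
k^2 = 4.39^2 = 19.2721
1/k^2 = 1 / 19.2721 ≈ 0.05188848

0.051888


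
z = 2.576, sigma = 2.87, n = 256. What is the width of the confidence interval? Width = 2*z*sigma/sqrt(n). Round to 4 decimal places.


width = 2*z*sigma/sqrt(n)
2*z*sigma = 2 * 2.576 * 2.87 = 14.78624
sqrt(256) = 16
width = 14.78624 / 16 = 0.92414

0.9241


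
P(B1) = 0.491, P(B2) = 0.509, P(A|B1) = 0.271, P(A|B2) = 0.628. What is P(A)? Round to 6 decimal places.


P(A) = P(A|B1)*P(B1) + P(A|B2)*P(B2)
P(A|B1)*P(B1) = 0.271 * 0.491 = 0.133061
P(A|B2)*P(B2) = 0.628 * 0.509 = 0.319652
P(A) = 0.133061 + 0.319652 = 0.452713

0.452713


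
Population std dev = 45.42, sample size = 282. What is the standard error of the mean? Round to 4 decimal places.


SE = sigma / sqrt(n)
sqrt(282) ≈ 16.792856
SE = 45.42 / 16.792856 ≈ 2.704722

2.7047


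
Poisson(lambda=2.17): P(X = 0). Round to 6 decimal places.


P = e^(-lam) * lam^k / k!
e^(-2.17) ≈ 0.1141776
lam^k = 2.17^0 = 1
k! = 0! = 1
P = 0.1141776 * 1 / 1 ≈ 0.114178

0.114178


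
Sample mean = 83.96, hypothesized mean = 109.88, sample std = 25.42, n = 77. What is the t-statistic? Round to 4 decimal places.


t = (xbar - mu0) / (s/sqrt(n))
xbar - mu0 = 83.96 - 109.88 = -25.92
sqrt(77) ≈ 8.77496439
s/sqrt(n) = 25.42 / 8.77496439 ≈ 2.89687785
t = -25.92 / 2.89687785 ≈ -8.947564

-8.9476


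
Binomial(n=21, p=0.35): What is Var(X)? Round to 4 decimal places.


Var = n*p*(1-p) = 21 * 0.35 * 0.65 = 4.7775

4.7775


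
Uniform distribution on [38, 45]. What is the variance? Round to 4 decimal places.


Var = (b-a)^2 / 12
(b-a)^2 = (45 - 38)^2 = 49
Var = 49/12 ≈ 4.083333

4.0833


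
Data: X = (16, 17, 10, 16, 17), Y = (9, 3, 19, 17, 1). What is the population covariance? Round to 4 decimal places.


Cov = (1/n)*sum((xi-xbar)(yi-ybar))
n = 5, xbar = 76/5 = 15.2, ybar = 49/5 = 9.8
sum((xi-xbar)(yi-ybar)) = -70.8
Cov = -70.8 / 5 = -14.16

-14.1600


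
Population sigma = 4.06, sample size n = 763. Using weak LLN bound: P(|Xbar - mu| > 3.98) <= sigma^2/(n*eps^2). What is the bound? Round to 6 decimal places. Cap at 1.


bound = min(1, sigma^2/(n*eps^2))
sigma^2 = 4.06^2 = 16.4836
n*eps^2 = 763 * 3.98^2 = 763 * 15.8404 = 12086.2252
sigma^2/(n*eps^2) = 16.4836 / 12086.2252 ≈ 0.00136383

0.001364


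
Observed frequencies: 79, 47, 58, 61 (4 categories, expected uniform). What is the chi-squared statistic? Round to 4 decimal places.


chi2 = sum((O-E)^2/E), E = total/4
total = 245, E = 245/4 = 61.25
(79 - 61.25)^2 / 61.25 = 315.0625 / 61.25 = 5041/980 ≈ 5.143878
(47 - 61.25)^2 / 61.25 = 203.0625 / 61.25 = 3249/980 ≈ 3.315306
(58 - 61.25)^2 / 61.25 = 10.5625 / 61.25 = 169/980 ≈ 0.172449
(61 - 61.25)^2 / 61.25 = 0.0625 / 61.25 = 1/980 ≈ 0.001020
chi2 = 423/49 ≈ 8.632653

8.6327


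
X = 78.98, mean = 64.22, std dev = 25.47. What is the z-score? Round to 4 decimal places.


z = (X - mu) / sigma
X - mu = 78.98 - 64.22 = 14.76
z = 14.76 / 25.47 = 164/283 ≈ 0.579505

0.5795


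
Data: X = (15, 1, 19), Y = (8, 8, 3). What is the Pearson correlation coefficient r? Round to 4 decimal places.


r = sum((xi-xbar)(yi-ybar)) / sqrt(sum((xi-xbar)^2) * sum((yi-ybar)^2))
n = 3, xbar = 35/3 ≈ 11.666667, ybar = 19/3 ≈ 6.333333
Sxy = sum((xi-xbar)(yi-ybar)) = -110/3 ≈ -36.666667
Sxx = sum((xi-xbar)^2) = 536/3 ≈ 178.666667
Syy = sum((yi-ybar)^2) = 50/3 ≈ 16.666667
sqrt(Sxx*Syy) ≈ 54.569018
r = Sxy / sqrt(Sxx*Syy) = -36.666667 / 54.569018 ≈ -0.671932

-0.6719


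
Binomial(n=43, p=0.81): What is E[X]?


E[X] = n*p = 43 * 0.81 = 34.83

34.83


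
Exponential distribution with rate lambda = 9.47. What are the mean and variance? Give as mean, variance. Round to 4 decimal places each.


mean = 1/lam, var = 1/lam^2
mean = 1 / 9.47 = 100/947 ≈ 0.105597
lam^2 = 9.47^2 = 89.6809
var = 1 / 89.6809 ≈ 0.011151

0.1056, 0.0112


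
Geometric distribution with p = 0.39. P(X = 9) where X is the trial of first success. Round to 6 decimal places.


P = (1-p)^(k-1) * p
(1-p)^(k-1) = 0.61^8 ≈ 0.01917073
P = 0.01917073 * 0.39 ≈ 0.007476585

0.007477


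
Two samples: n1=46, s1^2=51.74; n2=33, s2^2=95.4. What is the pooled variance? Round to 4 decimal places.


sp^2 = ((n1-1)*s1^2 + (n2-1)*s2^2)/(n1+n2-2)
(n1-1)*s1^2 = 45 * 51.74 = 2328.3
(n2-1)*s2^2 = 32 * 95.4 = 3052.8
numerator = 2328.3 + 3052.8 = 5381.1
n1+n2-2 = 77
sp^2 = 5381.1 / 77 = 53811/770 ≈ 69.884416

69.8844


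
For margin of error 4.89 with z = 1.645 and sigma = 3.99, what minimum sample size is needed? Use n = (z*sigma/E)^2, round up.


z*sigma/E = 1.645 * 3.99 / 4.89 ≈ 1.342239
(z*sigma/E)^2 ≈ 1.801606
round up: n = 2

2


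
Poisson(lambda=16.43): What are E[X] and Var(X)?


E[X] = Var(X) = lambda = 16.43

16.43, 16.43


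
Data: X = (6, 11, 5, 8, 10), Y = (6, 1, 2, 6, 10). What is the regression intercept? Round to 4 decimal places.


a = ybar - b*xbar, where b = sum((xi-xbar)(yi-ybar)) / sum((xi-xbar)^2)
n = 5, xbar = 40/5 = 8, ybar = 25/5 = 5
Sxy = sum((xi-xbar)(yi-ybar)) = 5
Sxx = sum((xi-xbar)^2) = 26
b = Sxy / Sxx = 5/26 ≈ 0.192308
a = 5 - 0.192308 * 8 = 45/13 ≈ 3.461538

3.4615


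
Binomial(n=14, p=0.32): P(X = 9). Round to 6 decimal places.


P = C(n,k) * p^k * (1-p)^(n-k)
C(14,9) = 2002
p^k = 0.32^9 ≈ 0.00003518437
(1-p)^(n-k) = 0.68^5 ≈ 0.1453934
P = 2002 * 0.00003518437 * 0.1453934 ≈ 0.010241

0.010241


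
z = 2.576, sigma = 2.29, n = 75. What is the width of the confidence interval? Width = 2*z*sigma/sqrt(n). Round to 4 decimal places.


width = 2*z*sigma/sqrt(n)
2*z*sigma = 2 * 2.576 * 2.29 = 11.79808
sqrt(75) ≈ 8.660254
width = 11.79808 / 8.660254 ≈ 1.362325

1.3623


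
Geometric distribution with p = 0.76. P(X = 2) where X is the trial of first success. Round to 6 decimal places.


P = (1-p)^(k-1) * p
(1-p)^(k-1) = 0.24^1 = 0.24
P = 0.24 * 0.76 = 0.1824

0.182400


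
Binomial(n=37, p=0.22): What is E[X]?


E[X] = n*p = 37 * 0.22 = 8.14

8.14


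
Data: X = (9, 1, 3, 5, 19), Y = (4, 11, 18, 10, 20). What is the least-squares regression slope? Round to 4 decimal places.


b = sum((xi-xbar)(yi-ybar)) / sum((xi-xbar)^2)
n = 5, xbar = 37/5 = 7.4, ybar = 63/5 = 12.6
Sxy = sum((xi-xbar)(yi-ybar)) = 64.8
Sxx = sum((xi-xbar)^2) = 203.2
b = Sxy / Sxx = 81/254 ≈ 0.318898

0.3189


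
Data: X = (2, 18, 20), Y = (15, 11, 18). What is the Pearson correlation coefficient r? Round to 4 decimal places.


r = sum((xi-xbar)(yi-ybar)) / sqrt(sum((xi-xbar)^2) * sum((yi-ybar)^2))
n = 3, xbar = 40/3 ≈ 13.333333, ybar = 44/3 ≈ 14.666667
Sxy = sum((xi-xbar)(yi-ybar)) = 4/3 ≈ 1.333333
Sxx = sum((xi-xbar)^2) = 584/3 ≈ 194.666667
Syy = sum((yi-ybar)^2) = 74/3 ≈ 24.666667
sqrt(Sxx*Syy) ≈ 69.294861
r = Sxy / sqrt(Sxx*Syy) = 1.333333 / 69.294861 ≈ 0.019241

0.0192


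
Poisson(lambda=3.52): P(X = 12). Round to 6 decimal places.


P = e^(-lam) * lam^k / k!
e^(-3.52) ≈ 0.02959944
lam^k = 3.52^12 ≈ 3618361.566190
k! = 12! = 479001600
P = 0.02959944 * 3618361.566190 / 479001600 ≈ 0.000224

0.000224


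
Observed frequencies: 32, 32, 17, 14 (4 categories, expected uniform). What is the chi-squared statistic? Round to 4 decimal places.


chi2 = sum((O-E)^2/E), E = total/4
total = 95, E = 95/4 = 23.75
(32 - 23.75)^2 / 23.75 = 68.0625 / 23.75 = 1089/380 ≈ 2.865789
(32 - 23.75)^2 / 23.75 = 68.0625 / 23.75 = 1089/380 ≈ 2.865789
(17 - 23.75)^2 / 23.75 = 45.5625 / 23.75 = 729/380 ≈ 1.918421
(14 - 23.75)^2 / 23.75 = 95.0625 / 23.75 = 1521/380 ≈ 4.002632
chi2 = 1107/95 ≈ 11.652632

11.6526


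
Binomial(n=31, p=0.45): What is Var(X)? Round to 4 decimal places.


Var = n*p*(1-p) = 31 * 0.45 * 0.55 = 7.6725

7.6725


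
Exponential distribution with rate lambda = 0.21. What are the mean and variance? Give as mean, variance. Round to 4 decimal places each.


mean = 1/lam, var = 1/lam^2
mean = 1 / 0.21 = 100/21 ≈ 4.761905
lam^2 = 0.21^2 = 0.0441
var = 1 / 0.0441 = 10000/441 ≈ 22.675737

4.7619, 22.6757


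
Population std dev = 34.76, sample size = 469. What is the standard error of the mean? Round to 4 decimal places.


SE = sigma / sqrt(n)
sqrt(469) ≈ 21.656408
SE = 34.76 / 21.656408 ≈ 1.605068

1.6051


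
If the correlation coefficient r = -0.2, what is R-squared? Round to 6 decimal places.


R^2 = r^2 = (-0.2)^2 = 0.04

0.040000


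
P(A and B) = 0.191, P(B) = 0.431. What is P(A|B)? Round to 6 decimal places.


P(A|B) = P(A and B) / P(B) = 0.191 / 0.431 = 191/431 ≈ 0.44315545

0.443155


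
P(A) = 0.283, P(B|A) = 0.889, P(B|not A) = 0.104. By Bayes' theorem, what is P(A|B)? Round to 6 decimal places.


P(A|B) = P(B|A)*P(A) / P(B), P(B) = P(B|A)*P(A) + P(B|not A)*P(not A)
P(B|A)*P(A) = 0.889 * 0.283 = 0.251587
P(B|not A)*P(not A) = 0.104 * 0.717 = 0.074568
P(B) = 0.251587 + 0.074568 = 0.326155
P(A|B) = 0.251587 / 0.326155 ≈ 0.77137251

0.771373


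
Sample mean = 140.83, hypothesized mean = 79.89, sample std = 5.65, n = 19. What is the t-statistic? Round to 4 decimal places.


t = (xbar - mu0) / (s/sqrt(n))
xbar - mu0 = 140.83 - 79.89 = 60.94
sqrt(19) ≈ 4.35889894
s/sqrt(n) = 5.65 / 4.35889894 ≈ 1.29619890
t = 60.94 / 1.29619890 ≈ 47.014390

47.0144


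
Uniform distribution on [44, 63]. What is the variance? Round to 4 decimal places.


Var = (b-a)^2 / 12
(b-a)^2 = (63 - 44)^2 = 361
Var = 361/12 ≈ 30.083333

30.0833


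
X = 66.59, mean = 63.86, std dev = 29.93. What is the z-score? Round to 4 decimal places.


z = (X - mu) / sigma
X - mu = 66.59 - 63.86 = 2.73
z = 2.73 / 29.93 = 273/2993 ≈ 0.091213

0.0912


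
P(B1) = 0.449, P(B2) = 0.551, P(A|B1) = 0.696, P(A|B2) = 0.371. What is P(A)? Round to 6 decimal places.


P(A) = P(A|B1)*P(B1) + P(A|B2)*P(B2)
P(A|B1)*P(B1) = 0.696 * 0.449 = 0.312504
P(A|B2)*P(B2) = 0.371 * 0.551 = 0.204421
P(A) = 0.312504 + 0.204421 = 0.516925

0.516925
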